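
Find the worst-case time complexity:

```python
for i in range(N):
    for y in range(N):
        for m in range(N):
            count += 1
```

Time complexity: O(n^3).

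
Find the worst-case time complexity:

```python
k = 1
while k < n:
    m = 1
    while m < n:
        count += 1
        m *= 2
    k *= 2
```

Time complexity: O(log^2 n).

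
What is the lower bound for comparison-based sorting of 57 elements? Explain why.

A comparison-based sorting algorithm corresponds to a decision tree. With 57! possible permutations, the tree has 57! leaves. The height is at least log_2(57!) = Omega(n log n) by Stirling's approximation.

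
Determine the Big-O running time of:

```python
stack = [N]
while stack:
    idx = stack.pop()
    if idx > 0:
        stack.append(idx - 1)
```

Time complexity: O(n).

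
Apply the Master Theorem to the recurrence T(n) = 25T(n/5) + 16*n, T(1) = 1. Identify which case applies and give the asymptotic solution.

a=25, b=5, f(n)=16*n.
log_5(25) = 2 > 1.
Since f(n) = O(n^1) is polynomially smaller than n^2, Case 1 applies.
T(n) = Theta(n^2).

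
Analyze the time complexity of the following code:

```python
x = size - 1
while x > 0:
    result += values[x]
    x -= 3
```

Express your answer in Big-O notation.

Time complexity: O(n).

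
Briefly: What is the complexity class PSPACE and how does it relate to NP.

PSPACE is the class of problems solvable with polynomial space. NP is a subset of PSPACE (a poly-space machine can enumerate all certificates). PSPACE-complete problems include QBF (quantified Boolean formulas) and generalized games. It is unknown whether NP = PSPACE.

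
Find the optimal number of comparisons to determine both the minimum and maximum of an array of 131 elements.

Naive approach: 260 comparisons (130 for max + 130 for min).
Optimal: Compare elements in pairs first (floor(n/2) = 65 comparisons), then find max among winners and min among losers (65 comparisons each).
Total: ceil(3n/2) - 2 = 195 comparisons. An adversary argument shows this is also a lower bound.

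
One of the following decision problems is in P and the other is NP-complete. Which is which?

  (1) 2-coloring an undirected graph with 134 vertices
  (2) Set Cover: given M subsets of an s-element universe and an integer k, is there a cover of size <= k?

(1) is P: 2-coloring is bipartiteness testing via BFS, O(V+E).
(2) is NP-complete: one of Karp's 21 NP-complete problems (with k part of the input).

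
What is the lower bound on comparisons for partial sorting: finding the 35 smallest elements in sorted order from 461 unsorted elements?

Finding 35 smallest of 461 in sorted order: Omega(461) to identify the 35 smallest, plus Omega(35 log 35) to sort them. Total: Omega(n + k log k).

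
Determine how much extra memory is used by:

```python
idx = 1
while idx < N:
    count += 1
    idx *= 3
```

Space complexity: O(1).
Only a constant amount of auxiliary storage is used; nothing grows with n.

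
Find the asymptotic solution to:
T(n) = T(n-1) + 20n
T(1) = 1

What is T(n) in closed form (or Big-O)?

Unrolling: T(n) = 1 + 20*(2 + 3 + ... + n) = 1 + 20*(n(n+1)/2 - 1) = O(n^2).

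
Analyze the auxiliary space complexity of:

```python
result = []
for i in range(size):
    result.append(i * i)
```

Space complexity: O(n).
Auxiliary storage grows linearly with the input size n in the worst case.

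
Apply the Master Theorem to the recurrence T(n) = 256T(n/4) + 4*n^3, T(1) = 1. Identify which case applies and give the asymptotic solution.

a=256, b=4, f(n)=4*n^3.
log_4(256) = 4 > 3.
Since f(n) = O(n^3) is polynomially smaller than n^4, Case 1 applies.
T(n) = Theta(n^4).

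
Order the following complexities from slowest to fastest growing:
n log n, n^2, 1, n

Ordered by growth rate: 1 < n < n log n < n^2.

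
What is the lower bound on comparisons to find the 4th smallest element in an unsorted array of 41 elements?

Finding the 4th smallest of 41 elements requires Omega(n) comparisons. Every element must participate in at least one comparison; otherwise it could be the 4th smallest.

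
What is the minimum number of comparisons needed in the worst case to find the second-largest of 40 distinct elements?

Lower bound: finding the max needs 40-1 comparisons. By the adversary weight-doubling argument, the max must personally win >= ceil(log_2(40)) = 6 comparisons; the 2nd-largest is among those 6 losers, needing 6-1 more comparisons. Total >= 40-1 + 6-1 = 44. A balanced knockout tournament achieves this.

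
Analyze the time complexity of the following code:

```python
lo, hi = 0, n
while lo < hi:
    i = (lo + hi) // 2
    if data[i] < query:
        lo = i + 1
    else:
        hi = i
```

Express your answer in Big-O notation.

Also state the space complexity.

Time complexity: O(log n).
Space complexity: O(1).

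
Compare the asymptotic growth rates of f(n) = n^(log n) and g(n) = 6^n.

g(n) = 6^n grows faster: take logs: log(n^(log n)) = (log n)^2, log(6^n) = n log 6; n dominates (log n)^2.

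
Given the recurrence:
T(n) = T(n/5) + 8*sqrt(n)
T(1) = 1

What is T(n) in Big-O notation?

Each level contributes sqrt(n/5^k). Geometric series with ratio 1/sqrt(5) < 1 sums to O(sqrt(n)).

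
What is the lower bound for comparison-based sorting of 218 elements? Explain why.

A comparison-based sorting algorithm corresponds to a decision tree. With 218! possible permutations, the tree has 218! leaves. The height is at least log_2(218!) = Omega(n log n) by Stirling's approximation.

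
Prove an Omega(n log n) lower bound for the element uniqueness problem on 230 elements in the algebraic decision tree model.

In the algebraic decision tree model, element uniqueness on 230 elements is equivalent to determining which cell of an arrangement of C(230,2) = 26335 hyperplanes x_i = x_j contains the input point. Ben-Or's theorem shows this requires Omega(n log n).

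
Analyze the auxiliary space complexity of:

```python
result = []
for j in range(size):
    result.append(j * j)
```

Space complexity: O(n).
Auxiliary storage grows linearly with the input size n in the worst case.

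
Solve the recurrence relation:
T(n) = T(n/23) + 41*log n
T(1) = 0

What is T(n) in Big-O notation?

Each of the log_23(n) levels adds O(log n). T(n) = O(log^2 n).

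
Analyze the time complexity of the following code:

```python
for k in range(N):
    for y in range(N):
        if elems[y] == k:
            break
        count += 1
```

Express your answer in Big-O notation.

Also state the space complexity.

Time complexity: O(n^2).
Space complexity: O(1).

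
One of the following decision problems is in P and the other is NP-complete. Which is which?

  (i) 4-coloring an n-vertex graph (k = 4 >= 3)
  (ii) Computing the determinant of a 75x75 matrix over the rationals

(i) is NP-complete: graph k-coloring for k>=3 is NP-complete by reduction from 3-SAT.
(ii) is P: Gaussian elimination runs in O(n^3).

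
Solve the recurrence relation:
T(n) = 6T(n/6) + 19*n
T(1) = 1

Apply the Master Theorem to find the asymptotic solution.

a=6, b=6, f(n)=19*n. log_6(6) = 1. Case 2: T(n) = O(n log n).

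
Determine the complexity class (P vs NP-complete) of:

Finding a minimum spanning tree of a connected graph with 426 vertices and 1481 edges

This problem is in P: Kruskal's / Prim's algorithms run in polynomial time.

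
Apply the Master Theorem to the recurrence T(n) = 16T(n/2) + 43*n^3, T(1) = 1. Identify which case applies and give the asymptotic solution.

a=16, b=2, f(n)=43*n^3.
log_2(16) = 4 > 3.
Since f(n) = O(n^3) is polynomially smaller than n^4, Case 1 applies.
T(n) = Theta(n^4).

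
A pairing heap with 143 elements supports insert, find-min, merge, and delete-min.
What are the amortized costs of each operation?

Pairing heaps are self-adjusting heap-ordered trees. Insert and merge link two roots: O(1). Find-min reads the root: O(1). Delete-min removes the root, then pairs children in two passes; amortized cost is O(log 143) = O(log n).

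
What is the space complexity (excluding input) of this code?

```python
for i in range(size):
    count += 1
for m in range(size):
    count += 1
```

Space complexity: O(1).
Only a constant amount of auxiliary storage is used; nothing grows with n.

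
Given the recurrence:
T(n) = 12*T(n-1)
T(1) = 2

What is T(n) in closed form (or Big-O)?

Each step multiplies by 12. T(n) = T(1)*12^(n-1) = 2*12^(n-1).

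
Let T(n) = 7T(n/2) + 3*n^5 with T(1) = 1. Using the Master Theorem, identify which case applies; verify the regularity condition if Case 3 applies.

a=7, b=2, f(n)=3*n^5.
log_2(7) = 2.807 < 5.
f(n) = Omega(n^(2.807+epsilon)) for some epsilon > 0, so Case 3 is the candidate.
Regularity: a*f(n/b) = 7*3*(n/2)^5 = (7/32)*3*n^5 <= c*f(n) with c = 7/32 < 1. Satisfied.
Case 3: T(n) = Theta(n^5).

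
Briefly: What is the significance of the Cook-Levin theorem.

The Cook-Levin theorem proves that SAT is NP-complete. It was the first problem shown to be NP-complete, establishing the foundation for proving other problems NP-complete via reductions from SAT.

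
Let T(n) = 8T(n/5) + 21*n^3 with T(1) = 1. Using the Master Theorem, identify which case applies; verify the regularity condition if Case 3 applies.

a=8, b=5, f(n)=21*n^3.
log_5(8) = 1.292 < 3.
f(n) = Omega(n^(1.292+epsilon)) for some epsilon > 0, so Case 3 is the candidate.
Regularity: a*f(n/b) = 8*21*(n/5)^3 = (8/125)*21*n^3 <= c*f(n) with c = 8/125 < 1. Satisfied.
Case 3: T(n) = Theta(n^3).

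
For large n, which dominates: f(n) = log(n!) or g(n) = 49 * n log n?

f(n) = log(n!) and g(n) = 49 * n log n are Theta of each other: Stirling: log(n!) = n log n - n + O(log n) = Theta(n log n); the constant 49 doesn't change the Theta class.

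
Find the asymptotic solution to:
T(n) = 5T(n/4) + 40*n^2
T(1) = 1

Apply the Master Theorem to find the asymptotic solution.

a=5, b=4, f(n)=40*n^2. log_4(5) = 1.161 < 2. Case 3: T(n) = O(n^2).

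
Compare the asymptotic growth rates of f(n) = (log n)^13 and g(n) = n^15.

g(n) = n^15 grows faster: any positive polynomial dominates any polylog.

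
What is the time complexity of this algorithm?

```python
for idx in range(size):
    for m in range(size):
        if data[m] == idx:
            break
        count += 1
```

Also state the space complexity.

Time complexity: O(n^2).
Space complexity: O(1).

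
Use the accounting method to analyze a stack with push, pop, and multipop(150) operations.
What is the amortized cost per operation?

Assign 2 credits per push (1 for the push, 1 saved for a future pop). Each pop or element popped by multipop(150) uses 1 saved credit. Total credits never go negative, so amortized cost is O(1).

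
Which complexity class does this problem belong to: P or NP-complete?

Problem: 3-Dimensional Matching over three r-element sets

This problem is NP-complete: one of Karp's 21 NP-complete problems.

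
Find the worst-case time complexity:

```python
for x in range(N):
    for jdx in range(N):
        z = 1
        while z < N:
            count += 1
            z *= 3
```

Time complexity: O(n^2 log n).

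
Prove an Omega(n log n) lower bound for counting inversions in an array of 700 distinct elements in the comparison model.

Decision-tree argument: at any leaf, the comparisons made (with transitivity) must totally order all 700 elements -- otherwise some pair (i,j) is unordered, and an adversary can present two inputs agreeing on every comparison made but with that pair flipped, changing the inversion count by 1, so the leaf's output is wrong on one of them. Hence the tree has >= 700! leaves and height >= log_2(700!) = Omega(n log n). Modified merge sort achieves O(n log n).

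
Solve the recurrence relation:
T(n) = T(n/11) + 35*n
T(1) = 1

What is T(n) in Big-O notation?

Geometric series: 35*n*(1 + 1/11 + 1/11^2 + ...) = O(n). T(n) = O(n).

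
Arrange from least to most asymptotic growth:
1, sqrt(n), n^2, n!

Ordered by growth rate: 1 < sqrt(n) < n^2 < n!.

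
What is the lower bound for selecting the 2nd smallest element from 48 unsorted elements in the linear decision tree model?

Selecting the 2nd smallest of 48 elements requires Omega(n) comparisons. Every element must be compared at least once. The BFPRT algorithm achieves O(n), making this tight.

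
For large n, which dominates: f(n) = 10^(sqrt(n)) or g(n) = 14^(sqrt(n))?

g(n) = 14^(sqrt(n)) grows faster: ratio is (14/10)^(sqrt(n)) -> infinity since 14/10 > 1.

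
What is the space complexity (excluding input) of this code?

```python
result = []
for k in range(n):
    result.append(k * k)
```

Space complexity: O(n).
Auxiliary storage grows linearly with the input size n in the worst case.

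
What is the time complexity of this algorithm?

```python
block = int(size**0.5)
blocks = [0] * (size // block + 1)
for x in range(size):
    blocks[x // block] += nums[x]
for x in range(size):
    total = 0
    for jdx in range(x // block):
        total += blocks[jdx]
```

Time complexity: O(n * sqrt(n)).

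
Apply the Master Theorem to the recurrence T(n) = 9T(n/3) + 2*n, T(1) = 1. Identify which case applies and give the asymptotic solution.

a=9, b=3, f(n)=2*n.
log_3(9) = 2 > 1.
Since f(n) = O(n^1) is polynomially smaller than n^2, Case 1 applies.
T(n) = Theta(n^2).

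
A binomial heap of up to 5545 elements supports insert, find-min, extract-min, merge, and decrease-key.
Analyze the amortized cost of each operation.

A binomial heap with n <= 5545 elements has at most floor(log_2 5545) + 1 = 13 trees. Using potential Phi = number of trees: Insert adds one tree, but cascading merges reduce count -- amortized O(1). Find-min reads the cached minimum pointer: O(1). Extract-min creates O(log n) new trees: O(log n). Merge combines tree lists: O(log n). Decrease-key sifts the element up its tree of height <= log n: O(log n).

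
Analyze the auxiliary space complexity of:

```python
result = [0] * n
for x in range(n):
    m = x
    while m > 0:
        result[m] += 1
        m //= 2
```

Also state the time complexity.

Space complexity: O(n).
Auxiliary storage grows linearly with the input size n in the worst case.
Time complexity: O(n log n).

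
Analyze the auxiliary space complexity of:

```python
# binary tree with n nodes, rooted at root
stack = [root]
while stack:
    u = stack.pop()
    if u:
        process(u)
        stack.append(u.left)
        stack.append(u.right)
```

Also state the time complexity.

Space complexity: O(n).
Auxiliary storage grows linearly with the input size n in the worst case.
Time complexity: O(n).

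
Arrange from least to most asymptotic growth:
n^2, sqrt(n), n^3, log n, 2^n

Ordered by growth rate: log n < sqrt(n) < n^2 < n^3 < 2^n.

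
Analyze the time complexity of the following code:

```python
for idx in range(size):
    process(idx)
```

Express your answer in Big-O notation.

Time complexity: O(n).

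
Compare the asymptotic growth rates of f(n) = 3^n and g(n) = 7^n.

g(n) = 7^n grows faster: (7/3)^n -> infinity since 7/3 > 1.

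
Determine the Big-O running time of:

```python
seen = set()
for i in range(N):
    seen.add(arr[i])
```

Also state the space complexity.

Time complexity: O(n).
Space complexity: O(n).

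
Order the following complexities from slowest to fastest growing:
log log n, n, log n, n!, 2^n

Ordered by growth rate: log log n < log n < n < 2^n < n!.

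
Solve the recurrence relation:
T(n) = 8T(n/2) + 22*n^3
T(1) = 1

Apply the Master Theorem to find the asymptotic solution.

a=8, b=2, f(n)=22*n^3. log_2(8) = 3. Case 2: T(n) = O(n^3 log n).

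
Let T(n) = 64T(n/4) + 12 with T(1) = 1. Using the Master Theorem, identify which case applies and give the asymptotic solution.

a=64, b=4, f(n)=12.
log_4(64) = 3 > 0.
Since f(n) = O(n^0) is polynomially smaller than n^3, Case 1 applies.
T(n) = Theta(n^3).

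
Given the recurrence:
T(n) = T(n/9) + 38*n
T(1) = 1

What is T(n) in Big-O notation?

Geometric series: 38*n*(1 + 1/9 + 1/9^2 + ...) = O(n). T(n) = O(n).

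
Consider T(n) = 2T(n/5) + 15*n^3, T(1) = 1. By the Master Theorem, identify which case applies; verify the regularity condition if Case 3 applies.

a=2, b=5, f(n)=15*n^3.
log_5(2) = 0.4307 < 3.
f(n) = Omega(n^(0.4307+epsilon)) for some epsilon > 0, so Case 3 is the candidate.
Regularity: a*f(n/b) = 2*15*(n/5)^3 = (2/125)*15*n^3 <= c*f(n) with c = 2/125 < 1. Satisfied.
Case 3: T(n) = Theta(n^3).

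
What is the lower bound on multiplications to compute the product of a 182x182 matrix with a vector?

A 182x182 matrix-vector product has 182 inner products of length 182. Output depends on all 182^2 = 33124 matrix entries. At least 33124 multiplications needed.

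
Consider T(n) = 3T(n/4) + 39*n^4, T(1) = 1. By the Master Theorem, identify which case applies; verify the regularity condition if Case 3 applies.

a=3, b=4, f(n)=39*n^4.
log_4(3) = 0.7925 < 4.
f(n) = Omega(n^(0.7925+epsilon)) for some epsilon > 0, so Case 3 is the candidate.
Regularity: a*f(n/b) = 3*39*(n/4)^4 = (3/256)*39*n^4 <= c*f(n) with c = 3/256 < 1. Satisfied.
Case 3: T(n) = Theta(n^4).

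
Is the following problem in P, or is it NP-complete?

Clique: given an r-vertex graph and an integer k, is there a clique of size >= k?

This problem is NP-complete: complement of Independent Set / Vertex Cover (with k part of the input).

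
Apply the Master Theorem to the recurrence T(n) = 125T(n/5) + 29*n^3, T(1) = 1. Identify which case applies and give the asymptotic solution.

a=125, b=5, f(n)=29*n^3.
log_5(125) = 3, so n^(log_b(a)) = n^3.
f(n) = Theta(n^3), so Case 2 applies.
T(n) = Theta(n^3 log n).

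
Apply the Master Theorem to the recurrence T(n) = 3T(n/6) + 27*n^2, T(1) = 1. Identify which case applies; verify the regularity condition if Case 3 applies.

a=3, b=6, f(n)=27*n^2.
log_6(3) = 0.6131 < 2.
f(n) = Omega(n^(0.6131+epsilon)) for some epsilon > 0, so Case 3 is the candidate.
Regularity: a*f(n/b) = 3*27*(n/6)^2 = (3/36)*27*n^2 <= c*f(n) with c = 3/36 < 1. Satisfied.
Case 3: T(n) = Theta(n^2).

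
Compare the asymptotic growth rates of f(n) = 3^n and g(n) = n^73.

f(n) = 3^n grows faster: any exponential with base > 1 dominates every polynomial.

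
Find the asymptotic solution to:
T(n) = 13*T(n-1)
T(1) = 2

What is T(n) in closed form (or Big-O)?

Each step multiplies by 13. T(n) = T(1)*13^(n-1) = 2*13^(n-1).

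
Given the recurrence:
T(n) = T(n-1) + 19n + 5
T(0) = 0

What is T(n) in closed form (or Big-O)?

Dominant term in sum is 19*sum(i, i=1..n) = 19*n*(n+1)/2 = O(n^2).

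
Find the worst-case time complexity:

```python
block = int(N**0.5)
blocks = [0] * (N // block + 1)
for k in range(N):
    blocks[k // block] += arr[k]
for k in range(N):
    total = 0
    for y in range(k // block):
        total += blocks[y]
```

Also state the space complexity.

Time complexity: O(n * sqrt(n)).
Space complexity: O(sqrt(n)).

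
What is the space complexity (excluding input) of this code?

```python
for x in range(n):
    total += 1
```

Space complexity: O(1).
Only a constant amount of auxiliary storage is used; nothing grows with n.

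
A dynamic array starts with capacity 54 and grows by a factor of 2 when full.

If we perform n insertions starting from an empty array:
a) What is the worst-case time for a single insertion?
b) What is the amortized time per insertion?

(a) Worst-case single insertion: O(n) -- when the array is full at capacity c, the resize copies all c elements, and c can be Theta(n).
(b) Resizes happen at sizes 54, 108, 216, ... Total copy cost for n insertions: 54 + 108 + ... = O(n) (geometric series with ratio 1/2). Amortized cost per insertion: O(n)/n = O(1).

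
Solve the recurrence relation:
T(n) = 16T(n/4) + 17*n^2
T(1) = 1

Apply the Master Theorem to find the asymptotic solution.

a=16, b=4, f(n)=17*n^2. log_4(16) = 2. Case 2: T(n) = O(n^2 log n).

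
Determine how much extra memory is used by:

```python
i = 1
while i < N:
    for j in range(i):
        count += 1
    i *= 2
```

Space complexity: O(1).
Only a constant amount of auxiliary storage is used; nothing grows with n.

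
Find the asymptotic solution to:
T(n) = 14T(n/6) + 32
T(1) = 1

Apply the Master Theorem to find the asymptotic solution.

a=14, b=6, f(n)=32. log_6(14) = 1.473. Case 1 of Master Theorem: T(n) = O(n^1.473).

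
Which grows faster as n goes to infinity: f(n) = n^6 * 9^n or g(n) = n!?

g(n) = n! grows faster: by Stirling n! ~ (n/e)^n sqrt(2*pi*n); (n/e)^n eventually dominates n^6 * 9^n.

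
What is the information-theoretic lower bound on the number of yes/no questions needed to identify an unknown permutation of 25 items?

There are 25! = 15511210043330985984000000 permutations. Each yes/no question gives at most 1 bit, so at least ceil(log_2(15511210043330985984000000)) = 84 questions are needed.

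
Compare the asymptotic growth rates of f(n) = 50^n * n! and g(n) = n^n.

f(n) = 50^n * n! grows faster: by Stirling n! ~ sqrt(2 pi n)(n/e)^n, so 50^n n! / n^n ~ (50/e)^n sqrt(2 pi n) -> infinity since 50/e > 1.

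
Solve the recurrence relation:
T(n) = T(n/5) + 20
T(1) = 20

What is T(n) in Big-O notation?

Each step divides n by 5 and adds 20. After log_5(n) steps, T(n) = O(log n).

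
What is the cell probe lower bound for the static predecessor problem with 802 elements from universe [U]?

The Patrascu-Thorup lower bound shows any data structure on n = 802 elements using O(n * polylog(n)) space requires Omega(log log U) query time. van Emde Boas trees achieve O(log log U) with O(U) space.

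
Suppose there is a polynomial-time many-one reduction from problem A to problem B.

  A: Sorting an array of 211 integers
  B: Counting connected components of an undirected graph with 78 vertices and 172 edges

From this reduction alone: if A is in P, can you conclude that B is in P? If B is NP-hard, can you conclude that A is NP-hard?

A poly-time reduction A <=_p B transfers tractability DOWN (B easy => A easy) and hardness UP (A hard => B hard), not the reverse.
From A in P, the reduction alone does NOT give B in P: any problem in P trivially reduces to SAT, yet SAT is not known to be in P.
From B NP-hard, the reduction alone does NOT give A NP-hard: again, easy problems reduce to hard ones.
(Here in fact A is P and B is P.)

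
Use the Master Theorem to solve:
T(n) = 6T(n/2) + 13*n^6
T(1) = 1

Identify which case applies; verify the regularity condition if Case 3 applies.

a=6, b=2, f(n)=13*n^6.
log_2(6) = 2.585 < 6.
f(n) = Omega(n^(2.585+epsilon)) for some epsilon > 0, so Case 3 is the candidate.
Regularity: a*f(n/b) = 6*13*(n/2)^6 = (6/64)*13*n^6 <= c*f(n) with c = 6/64 < 1. Satisfied.
Case 3: T(n) = Theta(n^6).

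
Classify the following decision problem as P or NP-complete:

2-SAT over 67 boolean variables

This problem is in P: 2-SAT is solvable in linear time via implication-graph SCCs.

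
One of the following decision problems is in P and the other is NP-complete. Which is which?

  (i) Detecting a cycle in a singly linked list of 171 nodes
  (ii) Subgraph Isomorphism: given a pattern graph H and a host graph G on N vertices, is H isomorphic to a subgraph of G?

(i) is P: Floyd's tortoise-and-hare runs in O(n) time, O(1) space.
(ii) is NP-complete: generalizes Clique and Hamiltonian Path (pattern size is part of the input).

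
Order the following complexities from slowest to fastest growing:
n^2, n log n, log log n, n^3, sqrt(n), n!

Ordered by growth rate: log log n < sqrt(n) < n log n < n^2 < n^3 < n!.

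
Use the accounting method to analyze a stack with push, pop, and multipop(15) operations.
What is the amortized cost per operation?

Assign 2 credits per push (1 for the push, 1 saved for a future pop). Each pop or element popped by multipop(15) uses 1 saved credit. Total credits never go negative, so amortized cost is O(1).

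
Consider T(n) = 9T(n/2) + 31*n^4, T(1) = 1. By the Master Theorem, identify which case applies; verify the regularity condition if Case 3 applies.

a=9, b=2, f(n)=31*n^4.
log_2(9) = 3.17 < 4.
f(n) = Omega(n^(3.17+epsilon)) for some epsilon > 0, so Case 3 is the candidate.
Regularity: a*f(n/b) = 9*31*(n/2)^4 = (9/16)*31*n^4 <= c*f(n) with c = 9/16 < 1. Satisfied.
Case 3: T(n) = Theta(n^4).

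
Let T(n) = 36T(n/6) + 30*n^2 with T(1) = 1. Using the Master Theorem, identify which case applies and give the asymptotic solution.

a=36, b=6, f(n)=30*n^2.
log_6(36) = 2, so n^(log_b(a)) = n^2.
f(n) = Theta(n^2), so Case 2 applies.
T(n) = Theta(n^2 log n).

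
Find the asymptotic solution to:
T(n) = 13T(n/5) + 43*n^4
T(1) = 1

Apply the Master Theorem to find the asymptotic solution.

a=13, b=5, f(n)=43*n^4. log_5(13) = 1.594 < 4. Case 3: T(n) = O(n^4).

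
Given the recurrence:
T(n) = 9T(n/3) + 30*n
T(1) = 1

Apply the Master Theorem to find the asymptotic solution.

a=9, b=3, f(n)=30*n. log_3(9) = 2. Case 1 of Master Theorem: T(n) = O(n^2).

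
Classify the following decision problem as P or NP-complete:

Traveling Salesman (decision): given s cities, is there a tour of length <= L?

This problem is NP-complete: reduces from Hamiltonian Cycle.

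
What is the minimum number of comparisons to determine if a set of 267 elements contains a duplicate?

Determining if 267 elements are all distinct requires Omega(n log n) comparisons in the comparison model. This follows from the element distinctness lower bound.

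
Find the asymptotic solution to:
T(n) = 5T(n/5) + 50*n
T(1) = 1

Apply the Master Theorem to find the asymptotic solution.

a=5, b=5, f(n)=50*n. log_5(5) = 1. Case 2: T(n) = O(n log n).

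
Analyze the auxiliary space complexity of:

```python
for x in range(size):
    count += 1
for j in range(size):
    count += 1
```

Space complexity: O(1).
Only a constant amount of auxiliary storage is used; nothing grows with n.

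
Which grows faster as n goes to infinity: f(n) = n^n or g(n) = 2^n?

f(n) = n^n grows faster: n^n / 2^n = (n/2)^n -> infinity once n > 2.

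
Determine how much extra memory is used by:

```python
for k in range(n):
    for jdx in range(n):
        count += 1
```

Space complexity: O(1).
Only a constant amount of auxiliary storage is used; nothing grows with n.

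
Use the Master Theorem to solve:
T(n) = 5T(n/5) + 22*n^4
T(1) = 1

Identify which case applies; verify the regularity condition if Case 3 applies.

a=5, b=5, f(n)=22*n^4.
log_5(5) = 1 < 4.
f(n) = Omega(n^(1+epsilon)) for some epsilon > 0, so Case 3 is the candidate.
Regularity: a*f(n/b) = 5*22*(n/5)^4 = (5/625)*22*n^4 <= c*f(n) with c = 5/625 < 1. Satisfied.
Case 3: T(n) = Theta(n^4).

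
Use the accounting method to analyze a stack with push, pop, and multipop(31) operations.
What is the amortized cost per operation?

Assign 2 credits per push (1 for the push, 1 saved for a future pop). Each pop or element popped by multipop(31) uses 1 saved credit. Total credits never go negative, so amortized cost is O(1).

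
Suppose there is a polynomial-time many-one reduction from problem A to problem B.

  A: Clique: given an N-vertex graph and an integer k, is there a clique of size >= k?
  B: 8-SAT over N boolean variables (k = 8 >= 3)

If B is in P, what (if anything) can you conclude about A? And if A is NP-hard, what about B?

A poly-time reduction A <=_p B means any A-instance can be transformed to a B-instance in poly time.
If B is in P: compose the reduction with B's poly-time algorithm to solve A in poly time, so A is in P.
If A is NP-hard: every NP problem reduces to A, which reduces to B; composing reductions, every NP problem reduces to B, so B is NP-hard.
(Here in fact A is NP-complete and B is NP-complete.)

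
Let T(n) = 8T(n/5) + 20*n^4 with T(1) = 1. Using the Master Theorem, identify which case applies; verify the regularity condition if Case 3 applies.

a=8, b=5, f(n)=20*n^4.
log_5(8) = 1.292 < 4.
f(n) = Omega(n^(1.292+epsilon)) for some epsilon > 0, so Case 3 is the candidate.
Regularity: a*f(n/b) = 8*20*(n/5)^4 = (8/625)*20*n^4 <= c*f(n) with c = 8/625 < 1. Satisfied.
Case 3: T(n) = Theta(n^4).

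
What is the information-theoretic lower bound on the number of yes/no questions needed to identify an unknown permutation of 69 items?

There are 69! = 171122452428141311372468338881272839092270544893520369393648040923257279754140647424000000000000000 permutations. Each yes/no question gives at most 1 bit, so at least ceil(log_2(171122452428141311372468338881272839092270544893520369393648040923257279754140647424000000000000000)) = 327 questions are needed.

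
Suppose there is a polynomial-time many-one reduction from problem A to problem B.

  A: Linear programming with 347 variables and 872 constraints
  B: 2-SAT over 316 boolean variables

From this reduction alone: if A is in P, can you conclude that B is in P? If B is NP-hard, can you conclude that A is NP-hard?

A poly-time reduction A <=_p B transfers tractability DOWN (B easy => A easy) and hardness UP (A hard => B hard), not the reverse.
From A in P, the reduction alone does NOT give B in P: any problem in P trivially reduces to SAT, yet SAT is not known to be in P.
From B NP-hard, the reduction alone does NOT give A NP-hard: again, easy problems reduce to hard ones.
(Here in fact A is P and B is P.)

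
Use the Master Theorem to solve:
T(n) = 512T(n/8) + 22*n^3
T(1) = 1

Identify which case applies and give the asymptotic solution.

a=512, b=8, f(n)=22*n^3.
log_8(512) = 3, so n^(log_b(a)) = n^3.
f(n) = Theta(n^3), so Case 2 applies.
T(n) = Theta(n^3 log n).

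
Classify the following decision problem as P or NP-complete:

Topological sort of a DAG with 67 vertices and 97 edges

This problem is in P: DFS-based topological sort runs in O(V+E).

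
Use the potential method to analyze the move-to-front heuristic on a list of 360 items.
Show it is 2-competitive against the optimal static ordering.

Let Phi = number of inversions between the MTF list and the optimal static list (0 <= Phi <= C(360,2)). Accessing an element at MTF position k and optimal position j: the move-to-front destroys all k-1 inversions in front of it that are not in front in optimal (>= k-j of them) and creates at most j-1 new ones. Amortized cost <= k + (j-1) - (k-j) = 2j - 1 <= 2 * optimal cost.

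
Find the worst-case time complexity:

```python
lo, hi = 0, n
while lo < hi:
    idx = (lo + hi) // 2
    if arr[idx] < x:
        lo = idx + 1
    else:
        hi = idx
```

Time complexity: O(log n).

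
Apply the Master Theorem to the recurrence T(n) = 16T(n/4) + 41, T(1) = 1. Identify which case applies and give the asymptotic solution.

a=16, b=4, f(n)=41.
log_4(16) = 2 > 0.
Since f(n) = O(n^0) is polynomially smaller than n^2, Case 1 applies.
T(n) = Theta(n^2).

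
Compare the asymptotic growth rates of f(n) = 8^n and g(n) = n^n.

g(n) = n^n grows faster: n^n / 8^n = (n/8)^n -> infinity once n > 8.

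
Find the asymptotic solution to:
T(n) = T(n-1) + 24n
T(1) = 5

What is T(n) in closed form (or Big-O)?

Unrolling: T(n) = 5 + 24*(2 + 3 + ... + n) = 5 + 24*(n(n+1)/2 - 1) = O(n^2).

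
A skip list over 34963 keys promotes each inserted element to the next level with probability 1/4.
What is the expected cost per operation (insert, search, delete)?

Expected number of levels is O(log_4(34963)) = O(log n). A search visits O(1) expected nodes per level over O(log n) levels. Insert/delete are a search plus O(1) pointer updates per level. Expected O(log n) per operation.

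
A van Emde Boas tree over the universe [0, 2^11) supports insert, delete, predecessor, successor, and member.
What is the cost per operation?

vEB recursively partitions [0, 2048) into sqrt(u) clusters of size sqrt(u). Each operation recurses into either one cluster or the summary, never both: T(u) = T(sqrt(u)) + O(1) => T(u) = O(log log u) = O(log 11). This is worst-case, not just amortized.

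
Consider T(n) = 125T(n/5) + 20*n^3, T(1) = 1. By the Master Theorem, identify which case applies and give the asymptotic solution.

a=125, b=5, f(n)=20*n^3.
log_5(125) = 3, so n^(log_b(a)) = n^3.
f(n) = Theta(n^3), so Case 2 applies.
T(n) = Theta(n^3 log n).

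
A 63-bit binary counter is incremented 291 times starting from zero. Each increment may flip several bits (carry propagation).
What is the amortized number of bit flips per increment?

Bit i flips on every 2^i-th increment, so over 291 increments bit i flips floor(291/2^i) times. Summing over i: total flips < 2 * 291. Amortized: < 2 = O(1) per increment.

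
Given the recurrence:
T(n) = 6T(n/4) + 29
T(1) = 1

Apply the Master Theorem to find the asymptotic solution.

a=6, b=4, f(n)=29. log_4(6) = 1.292. Case 1 of Master Theorem: T(n) = O(n^1.292).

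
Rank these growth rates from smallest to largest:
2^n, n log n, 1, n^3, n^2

Ordered by growth rate: 1 < n log n < n^2 < n^3 < 2^n.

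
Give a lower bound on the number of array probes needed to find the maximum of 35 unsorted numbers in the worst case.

Adversary: any unprobed cell could hold a value larger than everything seen so far. If fewer than 35 cells are probed, the adversary places the max in an unprobed cell. So all 35 cells must be examined; together with 35-1 comparisons this is tight.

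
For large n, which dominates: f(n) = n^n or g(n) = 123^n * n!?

g(n) = 123^n * n! grows faster: by Stirling n! ~ sqrt(2 pi n)(n/e)^n, so 123^n n! / n^n ~ (123/e)^n sqrt(2 pi n) -> infinity since 123/e > 1.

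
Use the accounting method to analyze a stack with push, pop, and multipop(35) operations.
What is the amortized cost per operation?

Assign 2 credits per push (1 for the push, 1 saved for a future pop). Each pop or element popped by multipop(35) uses 1 saved credit. Total credits never go negative, so amortized cost is O(1).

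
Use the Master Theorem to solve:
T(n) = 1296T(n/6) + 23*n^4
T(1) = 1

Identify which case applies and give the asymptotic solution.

a=1296, b=6, f(n)=23*n^4.
log_6(1296) = 4, so n^(log_b(a)) = n^4.
f(n) = Theta(n^4), so Case 2 applies.
T(n) = Theta(n^4 log n).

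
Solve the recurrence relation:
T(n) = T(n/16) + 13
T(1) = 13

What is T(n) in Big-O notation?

Each step divides n by 16 and adds 13. After log_16(n) steps, T(n) = O(log n).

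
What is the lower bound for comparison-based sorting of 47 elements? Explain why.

A comparison-based sorting algorithm corresponds to a decision tree. With 47! possible permutations, the tree has 47! leaves. The height is at least log_2(47!) = Omega(n log n) by Stirling's approximation.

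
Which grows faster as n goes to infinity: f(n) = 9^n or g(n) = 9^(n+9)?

f(n) = 9^n and g(n) = 9^(n+9) are Theta of each other: 9^(n+9) = 9^9 * 9^n = Theta(9^n).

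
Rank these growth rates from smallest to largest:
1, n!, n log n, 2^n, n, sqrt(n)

Ordered by growth rate: 1 < sqrt(n) < n < n log n < 2^n < n!.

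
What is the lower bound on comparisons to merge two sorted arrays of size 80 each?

To merge two sorted arrays of size 80, we need at least 159 comparisons in the worst case. An adversary can force every element to be compared.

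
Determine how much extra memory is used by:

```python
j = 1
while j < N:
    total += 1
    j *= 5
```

Space complexity: O(1).
Only a constant amount of auxiliary storage is used; nothing grows with n.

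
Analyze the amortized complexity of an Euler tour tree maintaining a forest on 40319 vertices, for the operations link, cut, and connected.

An Euler tour tree stores each tree's Euler tour as a balanced BST keyed by tour position. On 40319 vertices: link concatenates two tours via O(1) splits/joins of size <= 2*40319 (O(log n)); cut splits the tour at the two occurrences of the edge (O(log n)); connected compares BST roots (O(log n) to find the root). All O(log n) amortized.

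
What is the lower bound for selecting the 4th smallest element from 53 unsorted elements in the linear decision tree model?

Selecting the 4th smallest of 53 elements requires Omega(n) comparisons. Every element must be compared at least once. The BFPRT algorithm achieves O(n), making this tight.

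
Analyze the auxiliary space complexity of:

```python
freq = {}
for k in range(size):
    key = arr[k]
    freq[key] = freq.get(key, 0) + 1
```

Space complexity: O(n).
Auxiliary storage grows linearly with the input size n in the worst case.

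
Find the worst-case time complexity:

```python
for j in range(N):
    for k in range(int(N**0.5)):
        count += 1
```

Time complexity: O(n * sqrt(n)).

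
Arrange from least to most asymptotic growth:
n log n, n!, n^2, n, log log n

Ordered by growth rate: log log n < n < n log n < n^2 < n!.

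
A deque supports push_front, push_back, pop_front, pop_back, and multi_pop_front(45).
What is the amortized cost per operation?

Assign 2 credits to each push operation. A pop uses 1 saved credit. multi_pop_front(45) uses up to 45 saved credits from previous pushes. Credits never go negative. Amortized cost is O(1).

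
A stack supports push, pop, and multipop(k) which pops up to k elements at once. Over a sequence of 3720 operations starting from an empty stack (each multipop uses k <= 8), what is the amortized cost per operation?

Each element is pushed exactly once and popped at most once (whether by pop or as part of a multipop). So the total number of individual pops over the whole sequence is at most the number of pushes, which is at most 3720. Total work <= 2 * 3720, hence O(1) amortized per operation.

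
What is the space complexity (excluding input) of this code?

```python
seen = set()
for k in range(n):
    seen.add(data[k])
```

Space complexity: O(n).
Auxiliary storage grows linearly with the input size n in the worst case.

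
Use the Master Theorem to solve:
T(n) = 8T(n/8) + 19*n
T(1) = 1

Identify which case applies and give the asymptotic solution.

a=8, b=8, f(n)=19*n.
log_8(8) = 1, so n^(log_b(a)) = n.
f(n) = Theta(n), so Case 2 applies.
T(n) = Theta(n log n).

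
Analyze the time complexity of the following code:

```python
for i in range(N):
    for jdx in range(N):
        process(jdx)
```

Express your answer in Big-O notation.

Time complexity: O(n^2).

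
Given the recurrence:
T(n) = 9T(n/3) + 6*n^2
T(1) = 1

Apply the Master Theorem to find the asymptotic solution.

a=9, b=3, f(n)=6*n^2. log_3(9) = 2. Case 2: T(n) = O(n^2 log n).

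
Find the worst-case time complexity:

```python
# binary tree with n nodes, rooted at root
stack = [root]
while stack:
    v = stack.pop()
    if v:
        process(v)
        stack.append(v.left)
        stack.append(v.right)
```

Time complexity: O(n).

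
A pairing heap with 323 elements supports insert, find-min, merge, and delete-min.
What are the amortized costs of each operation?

Pairing heaps are self-adjusting heap-ordered trees. Insert and merge link two roots: O(1). Find-min reads the root: O(1). Delete-min removes the root, then pairs children in two passes; amortized cost is O(log 323) = O(log n).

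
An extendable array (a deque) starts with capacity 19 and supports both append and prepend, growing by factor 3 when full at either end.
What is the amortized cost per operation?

Growth at either end copies all elements; capacities form a geometric sequence with ratio 3, so total copy cost over n operations is O(n) (two geometric series). Amortized O(1).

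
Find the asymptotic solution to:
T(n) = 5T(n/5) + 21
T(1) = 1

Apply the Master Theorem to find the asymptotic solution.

a=5, b=5, f(n)=21. log_5(5) = 1. Case 1 of Master Theorem: T(n) = O(n^1).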